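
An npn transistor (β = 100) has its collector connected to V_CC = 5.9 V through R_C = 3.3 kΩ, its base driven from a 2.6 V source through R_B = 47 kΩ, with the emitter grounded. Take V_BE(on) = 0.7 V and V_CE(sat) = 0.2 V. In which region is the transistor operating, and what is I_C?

Assume active: I_B = (2.6 − 0.7)/47 = 0.0404 mA, giving I_C = β·I_B = 4.04 mA.
But then V_CE = 5.9 − 4.04×3.3 = -7.44 V < V_CE(sat) = 0.2 V — impossible in the active region.
So the transistor is saturated. With V_CE = 0.2 V, I_C = (V_CC − 0.2)/R_C = 5.7/3.3 = 1.73 mA.
Check: β·I_B = 4.04 mA > I_C = 1.73 mA, confirming saturation.

saturation; I_C ≈ 1.7 mA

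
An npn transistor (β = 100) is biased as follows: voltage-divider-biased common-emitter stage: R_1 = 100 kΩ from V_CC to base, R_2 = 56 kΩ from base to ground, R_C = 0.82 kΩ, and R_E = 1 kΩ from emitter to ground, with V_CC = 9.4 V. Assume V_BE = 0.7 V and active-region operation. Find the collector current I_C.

Thevenize the base divider: V_Th = V_CC·R_2/(R_1+R_2) = 9.4×56/156 = 3.37 V, R_Th = R_1‖R_2 = 35.9 kΩ.
Base-emitter loop: V_Th = I_B·R_Th + V_BE + (β+1)I_B·R_E, so I_B = (3.37 − 0.7) / (35.9 + 101×1) = 0.0195 mA.
I_C = β·I_B = 100×0.0195 = 1.95 mA, and I_E = (β+1)I_B = 1.97 mA.
V_CE = V_CC − I_C·R_C − I_E·R_E = 9.4 − 1.95×0.82 − 1.97×1 = 5.83 V.
V_CE = 5.83 V > 0.2 V confirms active-region operation.

I_C ≈ 2 mA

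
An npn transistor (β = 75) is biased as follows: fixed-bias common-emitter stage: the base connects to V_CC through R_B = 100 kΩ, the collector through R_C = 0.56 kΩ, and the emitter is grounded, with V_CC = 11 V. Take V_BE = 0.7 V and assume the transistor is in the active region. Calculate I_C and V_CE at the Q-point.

I_C ≈ 7.7 mA, V_CE ≈ 6.7 V

Base loop: V_CC = I_B·R_B + V_BE, so I_B = (11 − 0.7)/100 kΩ = 0.103 mA.
In the active region I_C = β·I_B = 75 × 0.103 = 7.73 mA.
Collector loop: V_CE = V_CC − I_C·R_C = 11 − 7.73×0.56 = 6.67 V.
Since V_CE = 6.67 V > V_CE(sat) ≈ 0.2 V, the transistor is in the active region as assumed.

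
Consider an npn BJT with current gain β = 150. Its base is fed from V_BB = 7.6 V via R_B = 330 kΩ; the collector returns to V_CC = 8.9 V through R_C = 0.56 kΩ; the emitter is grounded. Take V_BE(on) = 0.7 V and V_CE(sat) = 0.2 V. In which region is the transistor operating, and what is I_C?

active; I_C ≈ 3.1 mA

Assume active. Base-emitter loop: I_B = (V_BB − V_BE)/R_B = (7.6 − 0.7)/330 = 0.0209 mA.
I_C = β·I_B = 150×0.0209 = 3.14 mA.
V_CE = V_CC − I_C·R_C = 8.9 − 3.14×0.56 = 7.14 V > V_CE(sat), so the active-region assumption holds.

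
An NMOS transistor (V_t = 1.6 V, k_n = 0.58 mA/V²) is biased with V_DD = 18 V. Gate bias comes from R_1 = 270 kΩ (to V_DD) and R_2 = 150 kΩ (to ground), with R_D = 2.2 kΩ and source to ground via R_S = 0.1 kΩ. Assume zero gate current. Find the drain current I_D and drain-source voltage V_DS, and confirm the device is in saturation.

I_D ≈ 5.3 mA, V_DS ≈ 5.7 V

V_G = V_DD·R_2/(R_1+R_2) = 18×150/420 = 6.43 V.
Assume saturation: I_D = (k_n/2)(V_GS − V_t)² with V_GS = V_G − I_D·R_S = 6.43 − 0.1·I_D.
Substituting gives 0.0029·I_D² − 1.28·I_D + 6.76 = 0, with roots I_D = 5.35 or 436 mA.
The root I_D = 436 mA gives V_GS = -37.2 V ≤ V_t, so take I_D = 5.35 mA.
Then V_GS = 5.89 V and V_DS = V_DD − I_D(R_D+R_S) = 18 − 5.35×2.3 = 5.7 V.
Saturation requires V_DS ≥ V_GS − V_t = 4.29 V; 5.7 ≥ 4.29 ✓.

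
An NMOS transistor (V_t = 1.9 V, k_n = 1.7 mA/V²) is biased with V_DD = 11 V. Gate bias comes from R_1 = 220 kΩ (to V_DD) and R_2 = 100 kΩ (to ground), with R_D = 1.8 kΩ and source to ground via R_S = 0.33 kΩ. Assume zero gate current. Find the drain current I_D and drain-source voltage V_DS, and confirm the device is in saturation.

V_G = V_DD·R_2/(R_1+R_2) = 11×100/320 = 3.44 V.
Assume saturation: I_D = (k_n/2)(V_GS − V_t)² with V_GS = V_G − I_D·R_S = 3.44 − 0.33·I_D.
Substituting gives 0.0926·I_D² − 1.86·I_D + 2.01 = 0, with roots I_D = 1.14 or 19 mA.
The root I_D = 19 mA gives V_GS = -2.83 V ≤ V_t, so take I_D = 1.14 mA.
Then V_GS = 3.06 V and V_DS = V_DD − I_D(R_D+R_S) = 11 − 1.14×2.13 = 8.56 V.
Saturation requires V_DS ≥ V_GS − V_t = 1.16 V; 8.56 ≥ 1.16 ✓.

I_D ≈ 1.1 mA, V_DS ≈ 8.6 V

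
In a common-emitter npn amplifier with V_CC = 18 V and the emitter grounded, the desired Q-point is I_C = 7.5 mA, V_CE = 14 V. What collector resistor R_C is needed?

R_C ≈ 0.53 kΩ

Collector loop: V_CC = I_C·R_C + V_CE.
R_C = (V_CC − V_CE)/I_C = (18 − 14)/7.5 = 0.533 kΩ.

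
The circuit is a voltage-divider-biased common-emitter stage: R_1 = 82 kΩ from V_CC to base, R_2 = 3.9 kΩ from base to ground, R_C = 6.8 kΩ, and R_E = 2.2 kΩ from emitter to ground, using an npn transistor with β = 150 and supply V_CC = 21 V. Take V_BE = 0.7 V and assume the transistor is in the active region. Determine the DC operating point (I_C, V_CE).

I_C ≈ 0.11 mA, V_CE ≈ 20 V

Thevenize the base divider: V_Th = V_CC·R_2/(R_1+R_2) = 21×3.9/85.9 = 0.953 V, R_Th = R_1‖R_2 = 3.72 kΩ.
Base-emitter loop: V_Th = I_B·R_Th + V_BE + (β+1)I_B·R_E, so I_B = (0.953 − 0.7) / (3.72 + 151×2.2) = 0.000754 mA.
I_C = β·I_B = 150×0.000754 = 0.113 mA, and I_E = (β+1)I_B = 0.114 mA.
V_CE = V_CC − I_C·R_C − I_E·R_E = 21 − 0.113×6.8 − 0.114×2.2 = 20 V.
V_CE = 20 V > 0.2 V confirms active-region operation.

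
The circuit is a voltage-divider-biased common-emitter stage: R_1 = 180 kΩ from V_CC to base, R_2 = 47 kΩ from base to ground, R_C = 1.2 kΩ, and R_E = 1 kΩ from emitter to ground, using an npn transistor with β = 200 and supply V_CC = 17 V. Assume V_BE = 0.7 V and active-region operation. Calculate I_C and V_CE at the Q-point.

Thevenize the base divider: V_Th = V_CC·R_2/(R_1+R_2) = 17×47/227 = 3.52 V, R_Th = R_1‖R_2 = 37.3 kΩ.
Base-emitter loop: V_Th = I_B·R_Th + V_BE + (β+1)I_B·R_E, so I_B = (3.52 − 0.7) / (37.3 + 201×1) = 0.0118 mA.
I_C = β·I_B = 200×0.0118 = 2.37 mA, and I_E = (β+1)I_B = 2.38 mA.
V_CE = V_CC − I_C·R_C − I_E·R_E = 17 − 2.37×1.2 − 2.38×1 = 11.8 V.
V_CE = 11.8 V > 0.2 V confirms active-region operation.

I_C ≈ 2.4 mA, V_CE ≈ 12 V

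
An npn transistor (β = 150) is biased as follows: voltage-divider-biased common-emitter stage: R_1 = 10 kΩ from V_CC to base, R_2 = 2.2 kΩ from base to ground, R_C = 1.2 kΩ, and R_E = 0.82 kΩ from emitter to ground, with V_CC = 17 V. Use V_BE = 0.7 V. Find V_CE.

V_CE ≈ 11 V

Thevenize the base divider: V_Th = V_CC·R_2/(R_1+R_2) = 17×2.2/12.2 = 3.07 V, R_Th = R_1‖R_2 = 1.8 kΩ.
Base-emitter loop: V_Th = I_B·R_Th + V_BE + (β+1)I_B·R_E, so I_B = (3.07 − 0.7) / (1.8 + 151×0.82) = 0.0188 mA.
I_C = β·I_B = 150×0.0188 = 2.82 mA, and I_E = (β+1)I_B = 2.84 mA.
V_CE = V_CC − I_C·R_C − I_E·R_E = 17 − 2.82×1.2 − 2.84×0.82 = 11.3 V.
V_CE = 11.3 V > 0.2 V confirms active-region operation.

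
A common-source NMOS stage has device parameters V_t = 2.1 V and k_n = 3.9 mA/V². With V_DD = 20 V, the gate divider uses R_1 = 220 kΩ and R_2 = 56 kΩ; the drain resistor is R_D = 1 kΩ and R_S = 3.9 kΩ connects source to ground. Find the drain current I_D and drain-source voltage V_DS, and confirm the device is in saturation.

I_D ≈ 0.39 mA, V_DS ≈ 18 V

V_G = V_DD·R_2/(R_1+R_2) = 20×56/276 = 4.06 V.
Assume saturation: I_D = (k_n/2)(V_GS − V_t)² with V_GS = V_G − I_D·R_S = 4.06 − 3.9·I_D.
Substituting gives 29.7·I_D² − 30.8·I_D + 7.48 = 0, with roots I_D = 0.388 or 0.65 mA.
The root I_D = 0.65 mA gives V_GS = 1.52 V ≤ V_t, so take I_D = 0.388 mA.
Then V_GS = 2.55 V and V_DS = V_DD − I_D(R_D+R_S) = 20 − 0.388×4.9 = 18.1 V.
Saturation requires V_DS ≥ V_GS − V_t = 0.446 V; 18.1 ≥ 0.446 ✓.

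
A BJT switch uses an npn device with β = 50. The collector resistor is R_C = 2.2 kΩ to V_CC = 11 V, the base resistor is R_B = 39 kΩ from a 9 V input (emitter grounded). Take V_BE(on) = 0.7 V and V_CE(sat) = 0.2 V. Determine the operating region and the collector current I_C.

saturation; I_C ≈ 4.9 mA

Assume active: I_B = (9 − 0.7)/39 = 0.213 mA, giving I_C = β·I_B = 10.6 mA.
But then V_CE = 11 − 10.6×2.2 = -12.4 V < V_CE(sat) = 0.2 V — impossible in the active region.
So the transistor is saturated. With V_CE = 0.2 V, I_C = (V_CC − 0.2)/R_C = 10.8/2.2 = 4.91 mA.
Check: β·I_B = 10.6 mA > I_C = 4.91 mA, confirming saturation.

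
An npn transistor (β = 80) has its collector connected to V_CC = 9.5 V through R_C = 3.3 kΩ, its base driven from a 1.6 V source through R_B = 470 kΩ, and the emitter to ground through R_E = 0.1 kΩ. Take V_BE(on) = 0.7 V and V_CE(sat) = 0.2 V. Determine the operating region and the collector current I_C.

Assume active. Base-emitter loop: I_B = (V_BB − V_BE)/(R_B + (β+1)R_E) = (1.6 − 0.7)/(470 + 81×0.1) = 0.00188 mA.
I_C = β·I_B = 80×0.00188 = 0.151 mA.
V_CE = V_CC − I_C·R_C − I_E·R_E = 9.5 − 0.151×3.3 − 0.152×0.1 = 8.99 V > V_CE(sat), so the active-region assumption holds.

active; I_C ≈ 0.15 mA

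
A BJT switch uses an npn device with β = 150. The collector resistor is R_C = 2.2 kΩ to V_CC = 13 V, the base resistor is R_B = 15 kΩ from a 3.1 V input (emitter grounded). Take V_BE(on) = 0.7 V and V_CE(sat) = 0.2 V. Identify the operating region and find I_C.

saturation; I_C ≈ 5.8 mA

Assume active: I_B = (3.1 − 0.7)/15 = 0.16 mA, giving I_C = β·I_B = 24 mA.
But then V_CE = 13 − 24×2.2 = -39.8 V < V_CE(sat) = 0.2 V — impossible in the active region.
So the transistor is saturated. With V_CE = 0.2 V, I_C = (V_CC − 0.2)/R_C = 12.8/2.2 = 5.82 mA.
Check: β·I_B = 24 mA > I_C = 5.82 mA, confirming saturation.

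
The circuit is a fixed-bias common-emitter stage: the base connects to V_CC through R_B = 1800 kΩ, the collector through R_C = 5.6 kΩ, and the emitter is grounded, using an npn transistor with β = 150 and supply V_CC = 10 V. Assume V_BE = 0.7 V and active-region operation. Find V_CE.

Base loop: V_CC = I_B·R_B + V_BE, so I_B = (10 − 0.7)/1800 kΩ = 0.00517 mA.
In the active region I_C = β·I_B = 150 × 0.00517 = 0.775 mA.
Collector loop: V_CE = V_CC − I_C·R_C = 10 − 0.775×5.6 = 5.66 V.
Since V_CE = 5.66 V > V_CE(sat) ≈ 0.2 V, the transistor is in the active region as assumed.

V_CE ≈ 5.7 V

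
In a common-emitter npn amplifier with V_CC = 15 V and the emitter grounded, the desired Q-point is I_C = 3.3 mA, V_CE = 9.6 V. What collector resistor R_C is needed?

R_C ≈ 1.6 kΩ

Collector loop: V_CC = I_C·R_C + V_CE.
R_C = (V_CC − V_CE)/I_C = (15 − 9.6)/3.3 = 1.64 kΩ.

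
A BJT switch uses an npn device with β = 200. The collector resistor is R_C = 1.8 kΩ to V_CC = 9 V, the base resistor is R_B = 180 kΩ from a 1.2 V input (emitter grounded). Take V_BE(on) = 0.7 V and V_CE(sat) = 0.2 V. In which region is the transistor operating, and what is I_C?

active; I_C ≈ 0.56 mA

Assume active. Base-emitter loop: I_B = (V_BB − V_BE)/R_B = (1.2 − 0.7)/180 = 0.00278 mA.
I_C = β·I_B = 200×0.00278 = 0.556 mA.
V_CE = V_CC − I_C·R_C = 9 − 0.556×1.8 = 8 V > V_CE(sat), so the active-region assumption holds.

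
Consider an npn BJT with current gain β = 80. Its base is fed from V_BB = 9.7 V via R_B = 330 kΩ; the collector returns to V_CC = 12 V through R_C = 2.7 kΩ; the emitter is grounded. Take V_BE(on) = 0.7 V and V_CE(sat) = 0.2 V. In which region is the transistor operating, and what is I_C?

active; I_C ≈ 2.2 mA

Assume active. Base-emitter loop: I_B = (V_BB − V_BE)/R_B = (9.7 − 0.7)/330 = 0.0273 mA.
I_C = β·I_B = 80×0.0273 = 2.18 mA.
V_CE = V_CC − I_C·R_C = 12 − 2.18×2.7 = 6.11 V > V_CE(sat), so the active-region assumption holds.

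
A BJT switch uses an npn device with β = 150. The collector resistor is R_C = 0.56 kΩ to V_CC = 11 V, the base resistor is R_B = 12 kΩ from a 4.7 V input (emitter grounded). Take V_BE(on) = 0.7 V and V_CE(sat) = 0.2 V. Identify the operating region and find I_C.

Assume active: I_B = (4.7 − 0.7)/12 = 0.333 mA, giving I_C = β·I_B = 50 mA.
But then V_CE = 11 − 50×0.56 = -17 V < V_CE(sat) = 0.2 V — impossible in the active region.
So the transistor is saturated. With V_CE = 0.2 V, I_C = (V_CC − 0.2)/R_C = 10.8/0.56 = 19.3 mA.
Check: β·I_B = 50 mA > I_C = 19.3 mA, confirming saturation.

saturation; I_C ≈ 19 mA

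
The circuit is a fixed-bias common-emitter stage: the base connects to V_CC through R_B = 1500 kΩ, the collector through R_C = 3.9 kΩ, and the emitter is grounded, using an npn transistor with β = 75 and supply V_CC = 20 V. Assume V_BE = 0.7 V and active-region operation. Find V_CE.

Base loop: V_CC = I_B·R_B + V_BE, so I_B = (20 − 0.7)/1500 kΩ = 0.0129 mA.
In the active region I_C = β·I_B = 75 × 0.0129 = 0.965 mA.
Collector loop: V_CE = V_CC − I_C·R_C = 20 − 0.965×3.9 = 16.2 V.
Since V_CE = 16.2 V > V_CE(sat) ≈ 0.2 V, the transistor is in the active region as assumed.

V_CE ≈ 16 V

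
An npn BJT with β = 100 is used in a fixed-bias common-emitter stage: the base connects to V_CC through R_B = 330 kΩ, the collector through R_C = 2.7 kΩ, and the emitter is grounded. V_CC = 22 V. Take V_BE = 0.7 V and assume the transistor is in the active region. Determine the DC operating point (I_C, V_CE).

Base loop: V_CC = I_B·R_B + V_BE, so I_B = (22 − 0.7)/330 kΩ = 0.0645 mA.
In the active region I_C = β·I_B = 100 × 0.0645 = 6.45 mA.
Collector loop: V_CE = V_CC − I_C·R_C = 22 − 6.45×2.7 = 4.57 V.
Since V_CE = 4.57 V > V_CE(sat) ≈ 0.2 V, the transistor is in the active region as assumed.

I_C ≈ 6.5 mA, V_CE ≈ 4.6 V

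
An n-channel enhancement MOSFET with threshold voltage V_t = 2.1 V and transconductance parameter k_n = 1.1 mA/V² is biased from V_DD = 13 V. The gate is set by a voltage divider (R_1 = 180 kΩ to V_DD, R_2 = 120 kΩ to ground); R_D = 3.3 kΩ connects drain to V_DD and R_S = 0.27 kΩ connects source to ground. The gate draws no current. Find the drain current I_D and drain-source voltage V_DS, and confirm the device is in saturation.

V_G = V_DD·R_2/(R_1+R_2) = 13×120/300 = 5.2 V.
Assume saturation: I_D = (k_n/2)(V_GS − V_t)² with V_GS = V_G − I_D·R_S = 5.2 − 0.27·I_D.
Substituting gives 0.0401·I_D² − 1.92·I_D + 5.29 = 0, with roots I_D = 2.93 or 45 mA.
The root I_D = 45 mA gives V_GS = -6.94 V ≤ V_t, so take I_D = 2.93 mA.
Then V_GS = 4.41 V and V_DS = V_DD − I_D(R_D+R_S) = 13 − 2.93×3.57 = 2.54 V.
Saturation requires V_DS ≥ V_GS − V_t = 2.31 V; 2.54 ≥ 2.31 ✓.

I_D ≈ 2.9 mA, V_DS ≈ 2.5 V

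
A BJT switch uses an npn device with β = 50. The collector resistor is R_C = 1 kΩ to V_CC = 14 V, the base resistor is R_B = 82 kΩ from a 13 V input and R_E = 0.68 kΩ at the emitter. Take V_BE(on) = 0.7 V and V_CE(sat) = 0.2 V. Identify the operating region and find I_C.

active; I_C ≈ 5.3 mA

Assume active. Base-emitter loop: I_B = (V_BB − V_BE)/(R_B + (β+1)R_E) = (13 − 0.7)/(82 + 51×0.68) = 0.105 mA.
I_C = β·I_B = 50×0.105 = 5.27 mA.
V_CE = V_CC − I_C·R_C − I_E·R_E = 14 − 5.27×1 − 5.38×0.68 = 5.07 V > V_CE(sat), so the active-region assumption holds.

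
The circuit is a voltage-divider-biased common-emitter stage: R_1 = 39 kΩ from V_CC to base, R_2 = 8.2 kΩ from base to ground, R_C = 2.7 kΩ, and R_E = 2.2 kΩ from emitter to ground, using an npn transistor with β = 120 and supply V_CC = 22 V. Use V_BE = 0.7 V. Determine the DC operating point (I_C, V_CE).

Thevenize the base divider: V_Th = V_CC·R_2/(R_1+R_2) = 22×8.2/47.2 = 3.82 V, R_Th = R_1‖R_2 = 6.78 kΩ.
Base-emitter loop: V_Th = I_B·R_Th + V_BE + (β+1)I_B·R_E, so I_B = (3.82 − 0.7) / (6.78 + 121×2.2) = 0.0114 mA.
I_C = β·I_B = 120×0.0114 = 1.37 mA, and I_E = (β+1)I_B = 1.38 mA.
V_CE = V_CC − I_C·R_C − I_E·R_E = 22 − 1.37×2.7 − 1.38×2.2 = 15.2 V.
V_CE = 15.2 V > 0.2 V confirms active-region operation.

I_C ≈ 1.4 mA, V_CE ≈ 15 V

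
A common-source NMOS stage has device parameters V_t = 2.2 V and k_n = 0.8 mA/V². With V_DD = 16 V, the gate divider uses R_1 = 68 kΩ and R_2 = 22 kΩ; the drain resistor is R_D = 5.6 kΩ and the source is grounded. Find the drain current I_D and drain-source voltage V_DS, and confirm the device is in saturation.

I_D ≈ 1.2 mA, V_DS ≈ 9.4 V

V_G = V_DD·R_2/(R_1+R_2) = 16×22/90 = 3.91 V. With the source grounded, V_GS = V_G = 3.91 V.
Assume saturation: I_D = (k_n/2)(V_GS − V_t)² = (0.8/2)×(3.91 − 2.2)² = 0.4×1.71² = 1.17 mA.
V_DS = V_DD − I_D·R_D = 16 − 1.17×5.6 = 9.44 V.
Saturation requires V_DS ≥ V_GS − V_t = 1.71 V; 9.44 ≥ 1.71 ✓.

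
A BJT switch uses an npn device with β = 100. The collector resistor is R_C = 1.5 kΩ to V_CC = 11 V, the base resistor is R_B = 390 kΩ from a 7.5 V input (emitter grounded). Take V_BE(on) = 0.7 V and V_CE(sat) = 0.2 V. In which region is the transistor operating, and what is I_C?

Assume active. Base-emitter loop: I_B = (V_BB − V_BE)/R_B = (7.5 − 0.7)/390 = 0.0174 mA.
I_C = β·I_B = 100×0.0174 = 1.74 mA.
V_CE = V_CC − I_C·R_C = 11 − 1.74×1.5 = 8.38 V > V_CE(sat), so the active-region assumption holds.

active; I_C ≈ 1.7 mA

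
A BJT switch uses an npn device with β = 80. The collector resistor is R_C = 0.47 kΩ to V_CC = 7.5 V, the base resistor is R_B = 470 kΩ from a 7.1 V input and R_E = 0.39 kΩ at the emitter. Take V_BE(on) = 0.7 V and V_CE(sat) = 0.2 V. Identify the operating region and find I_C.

Assume active. Base-emitter loop: I_B = (V_BB − V_BE)/(R_B + (β+1)R_E) = (7.1 − 0.7)/(470 + 81×0.39) = 0.0128 mA.
I_C = β·I_B = 80×0.0128 = 1.02 mA.
V_CE = V_CC − I_C·R_C − I_E·R_E = 7.5 − 1.02×0.47 − 1.03×0.39 = 6.62 V > V_CE(sat), so the active-region assumption holds.

active; I_C ≈ 1 mA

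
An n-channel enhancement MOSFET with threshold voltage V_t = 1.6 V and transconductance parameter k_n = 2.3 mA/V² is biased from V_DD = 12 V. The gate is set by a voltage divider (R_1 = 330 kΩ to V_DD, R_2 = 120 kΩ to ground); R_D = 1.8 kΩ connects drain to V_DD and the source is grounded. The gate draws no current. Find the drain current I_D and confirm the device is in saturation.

V_G = V_DD·R_2/(R_1+R_2) = 12×120/450 = 3.2 V. With the source grounded, V_GS = V_G = 3.2 V.
Assume saturation: I_D = (k_n/2)(V_GS − V_t)² = (2.3/2)×(3.2 − 1.6)² = 1.15×1.6² = 2.94 mA.
V_DS = V_DD − I_D·R_D = 12 − 2.94×1.8 = 6.7 V.
Saturation requires V_DS ≥ V_GS − V_t = 1.6 V; 6.7 ≥ 1.6 ✓.

I_D ≈ 2.9 mA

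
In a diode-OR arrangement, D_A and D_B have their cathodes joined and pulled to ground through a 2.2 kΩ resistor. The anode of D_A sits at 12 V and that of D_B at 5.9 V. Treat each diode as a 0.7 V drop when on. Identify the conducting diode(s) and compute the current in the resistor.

Only D_A conducts; I_R ≈ 5.1 mA

Assume both conduct. Then node N would need to be at both 12−0.7 = 11.3 V and 5.9−0.7 = 5.2 V, which is impossible.
Assume only D_A conducts: V_N = 12 − 0.7 = 11.3 V, so I_R = 11.3/2.2 = 5.14 mA.
Check D_B: its anode-to-cathode voltage is 5.9 − 11.3 = -5.4 V < 0.7 V, so it is off. The assumption is consistent.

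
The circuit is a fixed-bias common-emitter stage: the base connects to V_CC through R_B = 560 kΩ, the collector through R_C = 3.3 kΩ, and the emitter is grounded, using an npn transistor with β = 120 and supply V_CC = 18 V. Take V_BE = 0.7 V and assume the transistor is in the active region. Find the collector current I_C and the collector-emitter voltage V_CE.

Base loop: V_CC = I_B·R_B + V_BE, so I_B = (18 − 0.7)/560 kΩ = 0.0309 mA.
In the active region I_C = β·I_B = 120 × 0.0309 = 3.71 mA.
Collector loop: V_CE = V_CC − I_C·R_C = 18 − 3.71×3.3 = 5.77 V.
Since V_CE = 5.77 V > V_CE(sat) ≈ 0.2 V, the transistor is in the active region as assumed.

I_C ≈ 3.7 mA, V_CE ≈ 5.8 V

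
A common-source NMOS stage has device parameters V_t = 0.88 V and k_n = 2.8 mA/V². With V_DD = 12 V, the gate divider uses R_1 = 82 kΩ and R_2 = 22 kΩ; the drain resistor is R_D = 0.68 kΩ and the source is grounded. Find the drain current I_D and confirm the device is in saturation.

V_G = V_DD·R_2/(R_1+R_2) = 12×22/104 = 2.54 V. With the source grounded, V_GS = V_G = 2.54 V.
Assume saturation: I_D = (k_n/2)(V_GS − V_t)² = (2.8/2)×(2.54 − 0.88)² = 1.4×1.66² = 3.85 mA.
V_DS = V_DD − I_D·R_D = 12 − 3.85×0.68 = 9.38 V.
Saturation requires V_DS ≥ V_GS − V_t = 1.66 V; 9.38 ≥ 1.66 ✓.

I_D ≈ 3.9 mA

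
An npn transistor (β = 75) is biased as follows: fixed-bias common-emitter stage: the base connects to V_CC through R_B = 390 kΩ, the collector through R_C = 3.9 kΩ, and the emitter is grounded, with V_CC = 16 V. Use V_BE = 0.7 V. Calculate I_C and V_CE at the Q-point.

Base loop: V_CC = I_B·R_B + V_BE, so I_B = (16 − 0.7)/390 kΩ = 0.0392 mA.
In the active region I_C = β·I_B = 75 × 0.0392 = 2.94 mA.
Collector loop: V_CE = V_CC − I_C·R_C = 16 − 2.94×3.9 = 4.52 V.
Since V_CE = 4.52 V > V_CE(sat) ≈ 0.2 V, the transistor is in the active region as assumed.

I_C ≈ 2.9 mA, V_CE ≈ 4.5 V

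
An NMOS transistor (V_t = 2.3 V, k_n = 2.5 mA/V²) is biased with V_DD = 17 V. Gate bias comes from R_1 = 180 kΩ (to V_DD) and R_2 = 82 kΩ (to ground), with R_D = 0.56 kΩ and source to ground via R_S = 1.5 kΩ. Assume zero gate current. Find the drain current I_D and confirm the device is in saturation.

I_D ≈ 1.3 mA

V_G = V_DD·R_2/(R_1+R_2) = 17×82/262 = 5.32 V.
Assume saturation: I_D = (k_n/2)(V_GS − V_t)² with V_GS = V_G − I_D·R_S = 5.32 − 1.5·I_D.
Substituting gives 2.81·I_D² − 12.3·I_D + 11.4 = 0, with roots I_D = 1.33 or 3.06 mA.
The root I_D = 3.06 mA gives V_GS = 0.736 V ≤ V_t, so take I_D = 1.33 mA.
Then V_GS = 3.33 V and V_DS = V_DD − I_D(R_D+R_S) = 17 − 1.33×2.06 = 14.3 V.
Saturation requires V_DS ≥ V_GS − V_t = 1.03 V; 14.3 ≥ 1.03 ✓.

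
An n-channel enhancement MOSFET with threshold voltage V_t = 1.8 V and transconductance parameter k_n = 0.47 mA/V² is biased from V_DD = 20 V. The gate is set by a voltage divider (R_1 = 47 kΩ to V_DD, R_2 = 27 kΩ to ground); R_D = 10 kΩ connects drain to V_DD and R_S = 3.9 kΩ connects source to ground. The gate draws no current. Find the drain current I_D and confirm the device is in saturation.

I_D ≈ 0.91 mA

V_G = V_DD·R_2/(R_1+R_2) = 20×27/74 = 7.3 V.
Assume saturation: I_D = (k_n/2)(V_GS − V_t)² with V_GS = V_G − I_D·R_S = 7.3 − 3.9·I_D.
Substituting gives 3.57·I_D² − 11.1·I_D + 7.1 = 0, with roots I_D = 0.906 or 2.19 mA.
The root I_D = 2.19 mA gives V_GS = -1.25 V ≤ V_t, so take I_D = 0.906 mA.
Then V_GS = 3.76 V and V_DS = V_DD − I_D(R_D+R_S) = 20 − 0.906×13.9 = 7.41 V.
Saturation requires V_DS ≥ V_GS − V_t = 1.96 V; 7.41 ≥ 1.96 ✓.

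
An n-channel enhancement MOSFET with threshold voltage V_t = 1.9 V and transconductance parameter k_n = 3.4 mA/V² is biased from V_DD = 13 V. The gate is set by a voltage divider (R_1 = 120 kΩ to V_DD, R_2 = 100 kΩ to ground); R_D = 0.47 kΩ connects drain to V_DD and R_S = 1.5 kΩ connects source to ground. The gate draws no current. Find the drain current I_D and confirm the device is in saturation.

I_D ≈ 2 mA

V_G = V_DD·R_2/(R_1+R_2) = 13×100/220 = 5.91 V.
Assume saturation: I_D = (k_n/2)(V_GS − V_t)² with V_GS = V_G − I_D·R_S = 5.91 − 1.5·I_D.
Substituting gives 3.82·I_D² − 21.4·I_D + 27.3 = 0, with roots I_D = 1.96 or 3.65 mA.
The root I_D = 3.65 mA gives V_GS = 0.435 V ≤ V_t, so take I_D = 1.96 mA.
Then V_GS = 2.97 V and V_DS = V_DD − I_D(R_D+R_S) = 13 − 1.96×1.97 = 9.14 V.
Saturation requires V_DS ≥ V_GS − V_t = 1.07 V; 9.14 ≥ 1.07 ✓.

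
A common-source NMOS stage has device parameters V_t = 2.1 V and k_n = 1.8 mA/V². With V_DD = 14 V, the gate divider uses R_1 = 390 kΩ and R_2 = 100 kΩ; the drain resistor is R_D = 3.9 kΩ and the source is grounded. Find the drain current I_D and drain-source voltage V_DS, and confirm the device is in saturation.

I_D ≈ 0.52 mA, V_DS ≈ 12 V

V_G = V_DD·R_2/(R_1+R_2) = 14×100/490 = 2.86 V. With the source grounded, V_GS = V_G = 2.86 V.
Assume saturation: I_D = (k_n/2)(V_GS − V_t)² = (1.8/2)×(2.86 − 2.1)² = 0.9×0.757² = 0.516 mA.
V_DS = V_DD − I_D·R_D = 14 − 0.516×3.9 = 12 V.
Saturation requires V_DS ≥ V_GS − V_t = 0.757 V; 12 ≥ 0.757 ✓.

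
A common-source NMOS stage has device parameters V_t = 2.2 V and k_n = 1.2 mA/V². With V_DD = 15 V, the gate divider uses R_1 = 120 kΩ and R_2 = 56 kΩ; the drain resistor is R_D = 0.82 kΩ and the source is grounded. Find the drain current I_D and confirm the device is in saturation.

I_D ≈ 4 mA

V_G = V_DD·R_2/(R_1+R_2) = 15×56/176 = 4.77 V. With the source grounded, V_GS = V_G = 4.77 V.
Assume saturation: I_D = (k_n/2)(V_GS − V_t)² = (1.2/2)×(4.77 − 2.2)² = 0.6×2.57² = 3.97 mA.
V_DS = V_DD − I_D·R_D = 15 − 3.97×0.82 = 11.7 V.
Saturation requires V_DS ≥ V_GS − V_t = 2.57 V; 11.7 ≥ 2.57 ✓.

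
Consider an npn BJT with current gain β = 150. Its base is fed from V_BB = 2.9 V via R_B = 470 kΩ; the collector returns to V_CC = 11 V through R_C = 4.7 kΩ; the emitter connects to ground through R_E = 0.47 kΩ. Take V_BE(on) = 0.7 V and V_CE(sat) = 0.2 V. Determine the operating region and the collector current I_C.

Assume active. Base-emitter loop: I_B = (V_BB − V_BE)/(R_B + (β+1)R_E) = (2.9 − 0.7)/(470 + 151×0.47) = 0.00407 mA.
I_C = β·I_B = 150×0.00407 = 0.61 mA.
V_CE = V_CC − I_C·R_C − I_E·R_E = 11 − 0.61×4.7 − 0.614×0.47 = 7.84 V > V_CE(sat), so the active-region assumption holds.

active; I_C ≈ 0.61 mA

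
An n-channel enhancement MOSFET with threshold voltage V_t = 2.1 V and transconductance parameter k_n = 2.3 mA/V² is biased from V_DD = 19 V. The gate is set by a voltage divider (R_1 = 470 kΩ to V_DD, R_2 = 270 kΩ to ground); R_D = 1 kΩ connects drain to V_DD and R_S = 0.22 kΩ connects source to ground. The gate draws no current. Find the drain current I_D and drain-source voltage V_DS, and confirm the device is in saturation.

V_G = V_DD·R_2/(R_1+R_2) = 19×270/740 = 6.93 V.
Assume saturation: I_D = (k_n/2)(V_GS − V_t)² with V_GS = V_G − I_D·R_S = 6.93 − 0.22·I_D.
Substituting gives 0.0557·I_D² − 3.45·I_D + 26.9 = 0, with roots I_D = 9.15 or 52.8 mA.
The root I_D = 52.8 mA gives V_GS = -4.67 V ≤ V_t, so take I_D = 9.15 mA.
Then V_GS = 4.92 V and V_DS = V_DD − I_D(R_D+R_S) = 19 − 9.15×1.22 = 7.84 V.
Saturation requires V_DS ≥ V_GS − V_t = 2.82 V; 7.84 ≥ 2.82 ✓.

I_D ≈ 9.1 mA, V_DS ≈ 7.8 V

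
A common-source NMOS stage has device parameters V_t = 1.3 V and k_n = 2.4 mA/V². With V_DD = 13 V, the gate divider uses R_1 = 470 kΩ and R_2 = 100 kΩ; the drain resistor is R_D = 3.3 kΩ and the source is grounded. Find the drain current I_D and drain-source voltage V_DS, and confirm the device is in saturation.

V_G = V_DD·R_2/(R_1+R_2) = 13×100/570 = 2.28 V. With the source grounded, V_GS = V_G = 2.28 V.
Assume saturation: I_D = (k_n/2)(V_GS − V_t)² = (2.4/2)×(2.28 − 1.3)² = 1.2×0.981² = 1.15 mA.
V_DS = V_DD − I_D·R_D = 13 − 1.15×3.3 = 9.19 V.
Saturation requires V_DS ≥ V_GS − V_t = 0.981 V; 9.19 ≥ 0.981 ✓.

I_D ≈ 1.2 mA, V_DS ≈ 9.2 V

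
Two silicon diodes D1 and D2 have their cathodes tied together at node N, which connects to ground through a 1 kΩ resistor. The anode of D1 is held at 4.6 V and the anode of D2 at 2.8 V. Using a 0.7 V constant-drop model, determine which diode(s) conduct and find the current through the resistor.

Only D1 conducts; I_R ≈ 3.9 mA

Assume both conduct. Then node N would need to be at both 4.6−0.7 = 3.9 V and 2.8−0.7 = 2.1 V, which is impossible.
Assume only D1 conducts: V_N = 4.6 − 0.7 = 3.9 V, so I_R = 3.9/1 = 3.9 mA.
Check D2: its anode-to-cathode voltage is 2.8 − 3.9 = -1.1 V < 0.7 V, so it is off. The assumption is consistent.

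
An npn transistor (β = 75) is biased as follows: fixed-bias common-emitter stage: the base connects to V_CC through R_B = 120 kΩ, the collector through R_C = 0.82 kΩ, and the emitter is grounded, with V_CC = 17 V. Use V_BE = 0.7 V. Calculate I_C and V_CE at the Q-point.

I_C ≈ 10 mA, V_CE ≈ 8.6 V

Base loop: V_CC = I_B·R_B + V_BE, so I_B = (17 − 0.7)/120 kΩ = 0.136 mA.
In the active region I_C = β·I_B = 75 × 0.136 = 10.2 mA.
Collector loop: V_CE = V_CC − I_C·R_C = 17 − 10.2×0.82 = 8.65 V.
Since V_CE = 8.65 V > V_CE(sat) ≈ 0.2 V, the transistor is in the active region as assumed.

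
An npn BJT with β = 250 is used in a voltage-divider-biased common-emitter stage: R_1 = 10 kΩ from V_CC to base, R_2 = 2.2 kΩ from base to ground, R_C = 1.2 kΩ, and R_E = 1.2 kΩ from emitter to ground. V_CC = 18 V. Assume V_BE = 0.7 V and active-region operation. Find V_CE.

V_CE ≈ 13 V

Thevenize the base divider: V_Th = V_CC·R_2/(R_1+R_2) = 18×2.2/12.2 = 3.25 V, R_Th = R_1‖R_2 = 1.8 kΩ.
Base-emitter loop: V_Th = I_B·R_Th + V_BE + (β+1)I_B·R_E, so I_B = (3.25 − 0.7) / (1.8 + 251×1.2) = 0.0084 mA.
I_C = β·I_B = 250×0.0084 = 2.1 mA, and I_E = (β+1)I_B = 2.11 mA.
V_CE = V_CC − I_C·R_C − I_E·R_E = 18 − 2.1×1.2 − 2.11×1.2 = 12.9 V.
V_CE = 12.9 V > 0.2 V confirms active-region operation.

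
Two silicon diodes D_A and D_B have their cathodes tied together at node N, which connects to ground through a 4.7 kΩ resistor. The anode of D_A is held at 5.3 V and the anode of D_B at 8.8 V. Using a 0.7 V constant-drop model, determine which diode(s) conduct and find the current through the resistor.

Assume both conduct. Then node N would need to be at both 5.3−0.7 = 4.6 V and 8.8−0.7 = 8.1 V, which is impossible.
Assume only D_B conducts: V_N = 8.8 − 0.7 = 8.1 V, so I_R = 8.1/4.7 = 1.72 mA.
Check D_A: its anode-to-cathode voltage is 5.3 − 8.1 = -2.8 V < 0.7 V, so it is off. The assumption is consistent.

Only D_B conducts; I_R ≈ 1.7 mA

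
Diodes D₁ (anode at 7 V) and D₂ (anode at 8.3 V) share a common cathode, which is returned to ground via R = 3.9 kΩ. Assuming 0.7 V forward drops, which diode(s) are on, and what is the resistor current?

Assume both conduct. Then node N would need to be at both 7−0.7 = 6.3 V and 8.3−0.7 = 7.6 V, which is impossible.
Assume only D₂ conducts: V_N = 8.3 − 0.7 = 7.6 V, so I_R = 7.6/3.9 = 1.95 mA.
Check D₁: its anode-to-cathode voltage is 7 − 7.6 = -0.6 V < 0.7 V, so it is off. The assumption is consistent.

Only D₂ conducts; I_R ≈ 1.9 mA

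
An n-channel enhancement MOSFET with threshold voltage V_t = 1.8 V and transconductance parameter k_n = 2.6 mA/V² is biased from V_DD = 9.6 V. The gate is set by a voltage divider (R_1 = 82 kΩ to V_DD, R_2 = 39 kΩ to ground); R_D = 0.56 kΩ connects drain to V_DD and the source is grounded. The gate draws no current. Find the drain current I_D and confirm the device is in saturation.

V_G = V_DD·R_2/(R_1+R_2) = 9.6×39/121 = 3.09 V. With the source grounded, V_GS = V_G = 3.09 V.
Assume saturation: I_D = (k_n/2)(V_GS − V_t)² = (2.6/2)×(3.09 − 1.8)² = 1.3×1.29² = 2.18 mA.
V_DS = V_DD − I_D·R_D = 9.6 − 2.18×0.56 = 8.38 V.
Saturation requires V_DS ≥ V_GS − V_t = 1.29 V; 8.38 ≥ 1.29 ✓.

I_D ≈ 2.2 mA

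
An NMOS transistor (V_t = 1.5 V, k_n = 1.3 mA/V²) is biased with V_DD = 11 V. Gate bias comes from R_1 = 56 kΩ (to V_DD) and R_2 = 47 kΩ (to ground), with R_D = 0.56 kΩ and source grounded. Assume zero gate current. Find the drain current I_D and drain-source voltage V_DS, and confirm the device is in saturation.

I_D ≈ 8.1 mA, V_DS ≈ 6.5 V

V_G = V_DD·R_2/(R_1+R_2) = 11×47/103 = 5.02 V. With the source grounded, V_GS = V_G = 5.02 V.
Assume saturation: I_D = (k_n/2)(V_GS − V_t)² = (1.3/2)×(5.02 − 1.5)² = 0.65×3.52² = 8.05 mA.
V_DS = V_DD − I_D·R_D = 11 − 8.05×0.56 = 6.49 V.
Saturation requires V_DS ≥ V_GS − V_t = 3.52 V; 6.49 ≥ 3.52 ✓.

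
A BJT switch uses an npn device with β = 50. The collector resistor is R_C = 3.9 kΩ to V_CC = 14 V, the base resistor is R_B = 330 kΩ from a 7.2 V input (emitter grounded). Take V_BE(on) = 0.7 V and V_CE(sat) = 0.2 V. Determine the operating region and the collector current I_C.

active; I_C ≈ 0.98 mA

Assume active. Base-emitter loop: I_B = (V_BB − V_BE)/R_B = (7.2 − 0.7)/330 = 0.0197 mA.
I_C = β·I_B = 50×0.0197 = 0.985 mA.
V_CE = V_CC − I_C·R_C = 14 − 0.985×3.9 = 10.2 V > V_CE(sat), so the active-region assumption holds.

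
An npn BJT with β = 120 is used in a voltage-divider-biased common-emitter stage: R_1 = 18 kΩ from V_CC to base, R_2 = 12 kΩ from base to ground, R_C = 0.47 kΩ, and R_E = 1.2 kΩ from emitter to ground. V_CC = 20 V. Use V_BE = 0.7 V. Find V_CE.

V_CE ≈ 10 V

Thevenize the base divider: V_Th = V_CC·R_2/(R_1+R_2) = 20×12/30 = 8 V, R_Th = R_1‖R_2 = 7.2 kΩ.
Base-emitter loop: V_Th = I_B·R_Th + V_BE + (β+1)I_B·R_E, so I_B = (8 − 0.7) / (7.2 + 121×1.2) = 0.0479 mA.
I_C = β·I_B = 120×0.0479 = 5.75 mA, and I_E = (β+1)I_B = 5.8 mA.
V_CE = V_CC − I_C·R_C − I_E·R_E = 20 − 5.75×0.47 − 5.8×1.2 = 10.3 V.
V_CE = 10.3 V > 0.2 V confirms active-region operation.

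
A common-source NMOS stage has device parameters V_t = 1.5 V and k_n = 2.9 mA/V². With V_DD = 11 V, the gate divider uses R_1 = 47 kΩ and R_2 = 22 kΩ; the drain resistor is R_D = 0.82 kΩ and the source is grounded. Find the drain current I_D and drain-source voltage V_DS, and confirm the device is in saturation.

V_G = V_DD·R_2/(R_1+R_2) = 11×22/69 = 3.51 V. With the source grounded, V_GS = V_G = 3.51 V.
Assume saturation: I_D = (k_n/2)(V_GS − V_t)² = (2.9/2)×(3.51 − 1.5)² = 1.45×2.01² = 5.84 mA.
V_DS = V_DD − I_D·R_D = 11 − 5.84×0.82 = 6.21 V.
Saturation requires V_DS ≥ V_GS − V_t = 2.01 V; 6.21 ≥ 2.01 ✓.

I_D ≈ 5.8 mA, V_DS ≈ 6.2 V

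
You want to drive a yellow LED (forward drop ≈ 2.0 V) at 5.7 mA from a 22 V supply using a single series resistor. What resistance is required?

The resistor drops V_S − V_D = 22 − 2.0 = 20 V at 5.7 mA.
R = 20 V / 5.7 mA = 3.51 kΩ.

R ≈ 3.5 kΩ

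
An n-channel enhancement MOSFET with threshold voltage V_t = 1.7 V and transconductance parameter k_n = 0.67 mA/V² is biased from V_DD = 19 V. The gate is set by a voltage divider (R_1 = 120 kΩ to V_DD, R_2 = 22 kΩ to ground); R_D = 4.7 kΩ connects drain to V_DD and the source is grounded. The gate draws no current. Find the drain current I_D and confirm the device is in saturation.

I_D ≈ 0.52 mA

V_G = V_DD·R_2/(R_1+R_2) = 19×22/142 = 2.94 V. With the source grounded, V_GS = V_G = 2.94 V.
Assume saturation: I_D = (k_n/2)(V_GS − V_t)² = (0.67/2)×(2.94 − 1.7)² = 0.335×1.24² = 0.518 mA.
V_DS = V_DD − I_D·R_D = 19 − 0.518×4.7 = 16.6 V.
Saturation requires V_DS ≥ V_GS − V_t = 1.24 V; 16.6 ≥ 1.24 ✓.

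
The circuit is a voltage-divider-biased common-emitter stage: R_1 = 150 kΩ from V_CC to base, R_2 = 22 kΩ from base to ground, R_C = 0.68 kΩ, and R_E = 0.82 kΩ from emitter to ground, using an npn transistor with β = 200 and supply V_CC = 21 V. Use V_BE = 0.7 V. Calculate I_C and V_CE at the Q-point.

Thevenize the base divider: V_Th = V_CC·R_2/(R_1+R_2) = 21×22/172 = 2.69 V, R_Th = R_1‖R_2 = 19.2 kΩ.
Base-emitter loop: V_Th = I_B·R_Th + V_BE + (β+1)I_B·R_E, so I_B = (2.69 − 0.7) / (19.2 + 201×0.82) = 0.0108 mA.
I_C = β·I_B = 200×0.0108 = 2.16 mA, and I_E = (β+1)I_B = 2.17 mA.
V_CE = V_CC − I_C·R_C − I_E·R_E = 21 − 2.16×0.68 − 2.17×0.82 = 17.8 V.
V_CE = 17.8 V > 0.2 V confirms active-region operation.

I_C ≈ 2.2 mA, V_CE ≈ 18 V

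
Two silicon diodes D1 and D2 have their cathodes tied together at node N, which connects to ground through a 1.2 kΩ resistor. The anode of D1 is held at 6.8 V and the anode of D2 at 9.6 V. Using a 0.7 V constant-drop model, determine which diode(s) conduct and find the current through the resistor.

Assume both conduct. Then node N would need to be at both 6.8−0.7 = 6.1 V and 9.6−0.7 = 8.9 V, which is impossible.
Assume only D2 conducts: V_N = 9.6 − 0.7 = 8.9 V, so I_R = 8.9/1.2 = 7.42 mA.
Check D1: its anode-to-cathode voltage is 6.8 − 8.9 = -2.1 V < 0.7 V, so it is off. The assumption is consistent.

Only D2 conducts; I_R ≈ 7.4 mA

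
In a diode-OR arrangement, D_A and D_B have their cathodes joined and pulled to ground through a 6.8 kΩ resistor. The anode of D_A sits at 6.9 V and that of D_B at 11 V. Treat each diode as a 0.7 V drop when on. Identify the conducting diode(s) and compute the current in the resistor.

Only D_B conducts; I_R ≈ 1.5 mA

Assume both conduct. Then node N would need to be at both 6.9−0.7 = 6.2 V and 11−0.7 = 10.3 V, which is impossible.
Assume only D_B conducts: V_N = 11 − 0.7 = 10.3 V, so I_R = 10.3/6.8 = 1.51 mA.
Check D_A: its anode-to-cathode voltage is 6.9 − 10.3 = -3.4 V < 0.7 V, so it is off. The assumption is consistent.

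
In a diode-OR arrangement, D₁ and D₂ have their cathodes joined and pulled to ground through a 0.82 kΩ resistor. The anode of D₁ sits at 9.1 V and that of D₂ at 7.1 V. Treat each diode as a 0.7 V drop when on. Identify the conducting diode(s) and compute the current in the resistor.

Only D₁ conducts; I_R ≈ 10 mA

Assume both conduct. Then node N would need to be at both 9.1−0.7 = 8.4 V and 7.1−0.7 = 6.4 V, which is impossible.
Assume only D₁ conducts: V_N = 9.1 − 0.7 = 8.4 V, so I_R = 8.4/0.82 = 10.2 mA.
Check D₂: its anode-to-cathode voltage is 7.1 − 8.4 = -1.3 V < 0.7 V, so it is off. The assumption is consistent.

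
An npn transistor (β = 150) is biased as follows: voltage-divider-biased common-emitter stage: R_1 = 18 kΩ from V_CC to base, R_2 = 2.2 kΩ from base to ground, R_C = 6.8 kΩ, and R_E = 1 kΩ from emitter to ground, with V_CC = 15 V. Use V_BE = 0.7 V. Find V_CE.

Thevenize the base divider: V_Th = V_CC·R_2/(R_1+R_2) = 15×2.2/20.2 = 1.63 V, R_Th = R_1‖R_2 = 1.96 kΩ.
Base-emitter loop: V_Th = I_B·R_Th + V_BE + (β+1)I_B·R_E, so I_B = (1.63 − 0.7) / (1.96 + 151×1) = 0.0061 mA.
I_C = β·I_B = 150×0.0061 = 0.916 mA, and I_E = (β+1)I_B = 0.922 mA.
V_CE = V_CC − I_C·R_C − I_E·R_E = 15 − 0.916×6.8 − 0.922×1 = 7.85 V.
V_CE = 7.85 V > 0.2 V confirms active-region operation.

V_CE ≈ 7.9 V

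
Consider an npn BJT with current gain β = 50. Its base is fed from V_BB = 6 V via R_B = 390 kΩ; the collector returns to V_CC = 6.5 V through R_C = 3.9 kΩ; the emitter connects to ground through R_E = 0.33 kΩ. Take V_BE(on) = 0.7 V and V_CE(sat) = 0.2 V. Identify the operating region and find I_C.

active; I_C ≈ 0.65 mA

Assume active. Base-emitter loop: I_B = (V_BB − V_BE)/(R_B + (β+1)R_E) = (6 − 0.7)/(390 + 51×0.33) = 0.013 mA.
I_C = β·I_B = 50×0.013 = 0.651 mA.
V_CE = V_CC − I_C·R_C − I_E·R_E = 6.5 − 0.651×3.9 − 0.664×0.33 = 3.74 V > V_CE(sat), so the active-region assumption holds.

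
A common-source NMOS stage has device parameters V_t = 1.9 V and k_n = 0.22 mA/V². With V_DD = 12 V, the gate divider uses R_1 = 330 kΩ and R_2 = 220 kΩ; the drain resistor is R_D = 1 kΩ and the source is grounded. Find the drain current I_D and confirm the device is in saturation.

I_D ≈ 0.93 mA

V_G = V_DD·R_2/(R_1+R_2) = 12×220/550 = 4.8 V. With the source grounded, V_GS = V_G = 4.8 V.
Assume saturation: I_D = (k_n/2)(V_GS − V_t)² = (0.22/2)×(4.8 − 1.9)² = 0.11×2.9² = 0.925 mA.
V_DS = V_DD − I_D·R_D = 12 − 0.925×1 = 11.1 V.
Saturation requires V_DS ≥ V_GS − V_t = 2.9 V; 11.1 ≥ 2.9 ✓.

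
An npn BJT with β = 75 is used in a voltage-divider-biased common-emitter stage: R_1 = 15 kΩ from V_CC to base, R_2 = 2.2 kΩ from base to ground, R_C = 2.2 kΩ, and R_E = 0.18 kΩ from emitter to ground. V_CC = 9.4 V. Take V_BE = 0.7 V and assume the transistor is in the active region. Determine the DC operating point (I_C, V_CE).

Thevenize the base divider: V_Th = V_CC·R_2/(R_1+R_2) = 9.4×2.2/17.2 = 1.2 V, R_Th = R_1‖R_2 = 1.92 kΩ.
Base-emitter loop: V_Th = I_B·R_Th + V_BE + (β+1)I_B·R_E, so I_B = (1.2 − 0.7) / (1.92 + 76×0.18) = 0.0322 mA.
I_C = β·I_B = 75×0.0322 = 2.42 mA, and I_E = (β+1)I_B = 2.45 mA.
V_CE = V_CC − I_C·R_C − I_E·R_E = 9.4 − 2.42×2.2 − 2.45×0.18 = 3.65 V.
V_CE = 3.65 V > 0.2 V confirms active-region operation.

I_C ≈ 2.4 mA, V_CE ≈ 3.6 V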